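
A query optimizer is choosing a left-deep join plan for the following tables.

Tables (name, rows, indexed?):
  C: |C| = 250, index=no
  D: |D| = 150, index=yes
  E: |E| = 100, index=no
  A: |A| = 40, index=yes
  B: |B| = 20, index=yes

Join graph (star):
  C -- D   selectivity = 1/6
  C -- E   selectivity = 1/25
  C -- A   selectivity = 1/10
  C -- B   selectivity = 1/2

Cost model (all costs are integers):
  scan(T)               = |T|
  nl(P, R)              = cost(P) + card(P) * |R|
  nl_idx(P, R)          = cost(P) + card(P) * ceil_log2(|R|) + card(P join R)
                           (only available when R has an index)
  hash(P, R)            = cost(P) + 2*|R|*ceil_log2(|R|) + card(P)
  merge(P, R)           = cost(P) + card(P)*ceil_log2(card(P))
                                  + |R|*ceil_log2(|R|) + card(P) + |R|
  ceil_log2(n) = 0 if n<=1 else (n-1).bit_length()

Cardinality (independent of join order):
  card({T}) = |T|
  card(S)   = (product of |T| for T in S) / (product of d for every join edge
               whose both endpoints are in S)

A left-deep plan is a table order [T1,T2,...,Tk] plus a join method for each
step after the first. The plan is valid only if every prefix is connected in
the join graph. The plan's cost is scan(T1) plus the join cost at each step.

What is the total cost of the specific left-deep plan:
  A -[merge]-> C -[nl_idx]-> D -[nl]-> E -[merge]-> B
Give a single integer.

step 1: scan A: cost=40, card=40
step 2: join C via merge
    card(P join C) = 40*250/(10) = 1000
    cost = 40 + 40*6 + 250*8 + 40 + 250 = 2570
step 3: join D via nl_idx
    card(P join D) = 1000*150/(6) = 25000
    cost = 2570 + 1000*8 + 25000 = 35570
step 4: join E via nl
    card(P join E) = 25000*100/(25) = 100000
    cost = 35570 + 25000*100 = 2535570
step 5: join B via merge
    card(P join B) = 100000*20/(2) = 1000000
    cost = 2535570 + 100000*17 + 20*5 + 100000 + 20 = 4335690

4335690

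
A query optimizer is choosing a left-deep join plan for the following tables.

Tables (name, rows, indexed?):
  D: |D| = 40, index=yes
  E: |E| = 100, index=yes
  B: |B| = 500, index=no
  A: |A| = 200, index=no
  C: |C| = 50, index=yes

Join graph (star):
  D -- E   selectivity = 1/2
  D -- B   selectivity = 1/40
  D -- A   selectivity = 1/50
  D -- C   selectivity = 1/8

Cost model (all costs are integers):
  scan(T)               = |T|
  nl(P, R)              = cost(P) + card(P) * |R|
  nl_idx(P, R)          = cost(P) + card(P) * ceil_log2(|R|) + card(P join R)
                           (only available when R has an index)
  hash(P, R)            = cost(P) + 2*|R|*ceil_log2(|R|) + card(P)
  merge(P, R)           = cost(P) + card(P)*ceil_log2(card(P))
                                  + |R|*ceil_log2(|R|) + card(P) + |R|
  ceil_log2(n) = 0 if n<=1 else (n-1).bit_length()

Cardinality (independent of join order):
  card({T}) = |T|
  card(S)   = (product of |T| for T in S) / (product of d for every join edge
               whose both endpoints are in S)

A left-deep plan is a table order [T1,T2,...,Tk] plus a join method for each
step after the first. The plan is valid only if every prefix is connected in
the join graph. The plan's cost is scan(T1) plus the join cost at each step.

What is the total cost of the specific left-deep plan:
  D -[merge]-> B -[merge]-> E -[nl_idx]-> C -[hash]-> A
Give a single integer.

476820

step 1: scan D: cost=40, card=40
step 2: join B via merge
    card(P join B) = 40*500/(40) = 500
    cost = 40 + 40*6 + 500*9 + 40 + 500 = 5320
step 3: join E via merge
    card(P join E) = 500*100/(2) = 25000
    cost = 5320 + 500*9 + 100*7 + 500 + 100 = 11120
step 4: join C via nl_idx
    card(P join C) = 25000*50/(8) = 156250
    cost = 11120 + 25000*6 + 156250 = 317370
step 5: join A via hash
    card(P join A) = 156250*200/(50) = 625000
    cost = 317370 + 2*200*8 + 156250 = 476820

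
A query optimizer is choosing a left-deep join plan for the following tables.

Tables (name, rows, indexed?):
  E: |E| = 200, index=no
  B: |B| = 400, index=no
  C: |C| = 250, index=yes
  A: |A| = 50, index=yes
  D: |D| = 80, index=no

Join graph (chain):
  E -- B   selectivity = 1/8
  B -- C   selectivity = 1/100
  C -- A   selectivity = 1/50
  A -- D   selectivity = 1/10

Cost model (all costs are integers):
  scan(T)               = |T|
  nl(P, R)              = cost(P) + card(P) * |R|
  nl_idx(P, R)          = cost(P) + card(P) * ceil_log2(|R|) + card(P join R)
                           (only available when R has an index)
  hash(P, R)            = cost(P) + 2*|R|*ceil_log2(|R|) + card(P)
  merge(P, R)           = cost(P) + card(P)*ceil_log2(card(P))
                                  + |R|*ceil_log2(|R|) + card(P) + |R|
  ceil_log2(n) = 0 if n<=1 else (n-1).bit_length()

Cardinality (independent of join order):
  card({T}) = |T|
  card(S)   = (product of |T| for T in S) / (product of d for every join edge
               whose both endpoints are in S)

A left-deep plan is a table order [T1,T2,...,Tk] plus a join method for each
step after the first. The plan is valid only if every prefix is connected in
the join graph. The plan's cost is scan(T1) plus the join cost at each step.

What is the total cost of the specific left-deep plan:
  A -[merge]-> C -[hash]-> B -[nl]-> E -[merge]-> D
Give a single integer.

step 1: scan A: cost=50, card=50
step 2: join C via merge
    card(P join C) = 50*250/(50) = 250
    cost = 50 + 50*6 + 250*8 + 50 + 250 = 2650
step 3: join B via hash
    card(P join B) = 250*400/(100) = 1000
    cost = 2650 + 2*400*9 + 250 = 10100
step 4: join E via nl
    card(P join E) = 1000*200/(8) = 25000
    cost = 10100 + 1000*200 = 210100
step 5: join D via merge
    card(P join D) = 25000*80/(10) = 200000
    cost = 210100 + 25000*15 + 80*7 + 25000 + 80 = 610740

610740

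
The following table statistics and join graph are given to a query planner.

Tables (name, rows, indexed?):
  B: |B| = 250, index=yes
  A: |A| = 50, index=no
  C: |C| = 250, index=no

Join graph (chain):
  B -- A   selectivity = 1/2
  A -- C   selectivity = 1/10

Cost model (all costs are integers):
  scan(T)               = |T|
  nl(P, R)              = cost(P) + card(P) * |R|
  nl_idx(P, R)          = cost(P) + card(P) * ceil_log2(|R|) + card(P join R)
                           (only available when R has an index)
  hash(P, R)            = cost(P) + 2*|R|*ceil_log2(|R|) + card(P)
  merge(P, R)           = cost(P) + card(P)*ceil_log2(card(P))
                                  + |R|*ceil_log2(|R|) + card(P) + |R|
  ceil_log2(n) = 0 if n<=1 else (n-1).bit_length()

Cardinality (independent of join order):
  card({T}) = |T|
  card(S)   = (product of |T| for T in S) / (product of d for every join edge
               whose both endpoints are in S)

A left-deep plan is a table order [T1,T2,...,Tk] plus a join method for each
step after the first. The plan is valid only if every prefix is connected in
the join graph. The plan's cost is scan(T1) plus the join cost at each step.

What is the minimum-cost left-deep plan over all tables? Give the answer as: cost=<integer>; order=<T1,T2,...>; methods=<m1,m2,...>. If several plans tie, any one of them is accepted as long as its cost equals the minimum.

cost=6350; order=C,A,B; methods=hash,hash

Selinger DP (subsets sized 1..n):
  {B}: scan cost=250, card=250
  {A}: scan cost=50, card=50
  {C}: scan cost=250, card=250
  {AB}: card=6250; try (A,hash)→1100, (B,merge)→2650, (A,merge)→2850, (B,hash)→4100, (B,nl_idx)→6700, (B,nl)→12550 …(+1); best=1100 via (A,hash)
  {AC}: card=1250; try (A,hash)→1100, (C,merge)→2650, (A,merge)→2850, (C,hash)→4100, (C,nl)→12550, (A,nl)→12750; best=1100 via (A,hash)
  {ABC}: card=156250; try (B,hash)→6350, (C,hash)→11350, (B,merge)→18350, (C,merge)→90850, (B,nl_idx)→167350, (B,nl)→313600 …(+1); best=6350 via (B,hash)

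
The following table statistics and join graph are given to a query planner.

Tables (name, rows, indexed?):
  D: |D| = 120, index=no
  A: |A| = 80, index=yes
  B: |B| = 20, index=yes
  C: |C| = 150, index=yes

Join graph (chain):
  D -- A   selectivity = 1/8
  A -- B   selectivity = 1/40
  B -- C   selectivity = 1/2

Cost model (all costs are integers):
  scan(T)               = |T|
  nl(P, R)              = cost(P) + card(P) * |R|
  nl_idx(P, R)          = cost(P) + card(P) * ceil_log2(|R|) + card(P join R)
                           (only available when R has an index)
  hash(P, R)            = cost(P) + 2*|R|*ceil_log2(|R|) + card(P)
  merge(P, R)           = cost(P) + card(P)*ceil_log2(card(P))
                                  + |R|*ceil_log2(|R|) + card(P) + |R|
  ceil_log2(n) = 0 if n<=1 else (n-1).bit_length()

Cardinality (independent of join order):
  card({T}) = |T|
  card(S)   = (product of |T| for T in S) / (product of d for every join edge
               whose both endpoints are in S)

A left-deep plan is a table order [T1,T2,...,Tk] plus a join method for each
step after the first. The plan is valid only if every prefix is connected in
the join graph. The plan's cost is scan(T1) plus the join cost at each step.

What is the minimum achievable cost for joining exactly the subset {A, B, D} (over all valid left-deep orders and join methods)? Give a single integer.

Selinger DP over subsets of {A,B,D}:
  {D}: scan cost=120, card=120
  {A}: scan cost=80, card=80
  {B}: scan cost=20, card=20
  {AD}: card=1200; try (A,hash)→1360, (D,merge)→1680, (A,merge)→1720, (D,hash)→1840, (A,nl_idx)→2160, (D,nl)→9680 …(+1); best=1360 via (A,hash)
  {AB}: card=40; try (A,nl_idx)→200, (B,hash)→360, (B,nl_idx)→520, (A,merge)→780, (B,merge)→840, (A,hash)→1160 …(+2); best=200 via (A,nl_idx)
  {ABD}: card=600; try (D,merge)→1440, (D,hash)→1920, (B,hash)→2760, (D,nl)→5000, (B,nl_idx)→7960, (B,merge)→15880 …(+1); best=1440 via (D,merge)

1440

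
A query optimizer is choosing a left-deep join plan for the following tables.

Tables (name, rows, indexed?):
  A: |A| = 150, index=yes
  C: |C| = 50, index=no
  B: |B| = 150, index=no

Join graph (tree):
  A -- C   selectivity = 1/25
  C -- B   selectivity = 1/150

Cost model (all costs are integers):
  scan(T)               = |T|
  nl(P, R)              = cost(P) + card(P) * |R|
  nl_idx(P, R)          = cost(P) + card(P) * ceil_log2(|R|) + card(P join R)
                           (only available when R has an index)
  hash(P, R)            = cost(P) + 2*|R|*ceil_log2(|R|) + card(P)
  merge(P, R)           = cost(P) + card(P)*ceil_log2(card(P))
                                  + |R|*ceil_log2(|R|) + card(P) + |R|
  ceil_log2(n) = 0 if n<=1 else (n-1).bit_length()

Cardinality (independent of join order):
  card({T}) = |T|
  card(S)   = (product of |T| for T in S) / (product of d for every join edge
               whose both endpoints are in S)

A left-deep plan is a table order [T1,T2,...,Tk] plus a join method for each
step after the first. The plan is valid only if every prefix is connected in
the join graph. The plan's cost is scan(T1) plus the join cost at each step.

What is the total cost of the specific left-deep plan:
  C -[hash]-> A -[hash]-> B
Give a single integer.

5200

step 1: scan C: cost=50, card=50
step 2: join A via hash
    card(P join A) = 50*150/(25) = 300
    cost = 50 + 2*150*8 + 50 = 2500
step 3: join B via hash
    card(P join B) = 300*150/(150) = 300
    cost = 2500 + 2*150*8 + 300 = 5200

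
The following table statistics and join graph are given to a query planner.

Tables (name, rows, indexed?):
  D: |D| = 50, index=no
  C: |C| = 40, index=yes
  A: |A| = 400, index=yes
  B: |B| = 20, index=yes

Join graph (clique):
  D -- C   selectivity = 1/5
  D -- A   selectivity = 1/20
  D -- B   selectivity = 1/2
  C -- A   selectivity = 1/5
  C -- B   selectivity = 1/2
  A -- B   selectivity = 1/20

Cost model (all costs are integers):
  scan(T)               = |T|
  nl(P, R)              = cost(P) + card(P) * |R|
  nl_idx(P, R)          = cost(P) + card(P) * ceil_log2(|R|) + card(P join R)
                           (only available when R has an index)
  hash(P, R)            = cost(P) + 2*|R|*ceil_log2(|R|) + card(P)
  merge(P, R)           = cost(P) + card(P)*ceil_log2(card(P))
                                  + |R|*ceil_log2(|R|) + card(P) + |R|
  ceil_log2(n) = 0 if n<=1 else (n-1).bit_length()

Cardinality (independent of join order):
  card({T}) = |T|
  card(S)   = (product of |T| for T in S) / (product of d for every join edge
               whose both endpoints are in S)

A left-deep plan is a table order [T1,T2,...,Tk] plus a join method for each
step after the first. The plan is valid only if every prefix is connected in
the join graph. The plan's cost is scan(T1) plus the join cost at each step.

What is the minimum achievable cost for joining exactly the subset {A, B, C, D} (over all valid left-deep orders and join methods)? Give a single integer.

Selinger DP over subsets of {A,B,C,D}:
  {D}: scan cost=50, card=50
  {C}: scan cost=40, card=40
  {A}: scan cost=400, card=400
  {B}: scan cost=20, card=20
  {CD}: card=400; try (C,hash)→580, (D,merge)→670, (D,hash)→680, (C,merge)→680, (C,nl_idx)→750, (D,nl)→2040 …(+1); best=580 via (C,hash)
  {AD}: card=1000; try (D,hash)→1400, (A,nl_idx)→1500, (A,merge)→4400, (D,merge)→4750, (A,hash)→7300, (A,nl)→20050 …(+1); best=1400 via (D,hash)
  {BD}: card=500; try (B,hash)→300, (D,merge)→490, (B,merge)→520, (D,hash)→640, (B,nl_idx)→800, (D,nl)→1020 …(+1); best=300 via (B,hash)
  {AC}: card=3200; try (C,hash)→1280, (A,nl_idx)→3600, (A,merge)→4320, (C,merge)→4680, (C,nl_idx)→6000, (A,hash)→7280 …(+2); best=1280 via (C,hash)
  {BC}: card=400; try (B,hash)→280, (C,merge)→420, (B,merge)→440, (C,hash)→520, (C,nl_idx)→540, (B,nl_idx)→640 …(+2); best=280 via (B,hash)
  {AB}: card=400; try (A,nl_idx)→600, (B,hash)→1000, (B,nl_idx)→2800, (A,merge)→4140, (B,merge)→4520, (A,hash)→7240 …(+2); best=600 via (A,nl_idx)
  {ACD}: card=1600; try (C,hash)→2880, (D,hash)→5080, (A,nl_idx)→5780, (A,hash)→8180, (A,merge)→8580, (C,nl_idx)→9000 …(+5); best=2880 via (C,hash)
  {BCD}: card=2000; try (B,hash)→1180, (D,hash)→1280, (C,hash)→1280, (B,nl_idx)→4580, (D,merge)→4630, (B,merge)→4700 …(+5); best=1180 via (B,hash)
  {ABD}: card=500; try (D,hash)→1600, (B,hash)→2600, (D,merge)→4950, (A,nl_idx)→5300, (B,nl_idx)→6900, (A,hash)→8000 …(+5); best=1600 via (D,hash)
  {ABC}: card=1600; try (C,hash)→1480, (C,nl_idx)→4600, (B,hash)→4680, (C,merge)→4880, (A,nl_idx)→5480, (A,hash)→7880 …(+6); best=1480 via (C,hash)
  {ABCD}: card=400; try (C,hash)→2580, (D,hash)→3680, (B,hash)→4680, (C,nl_idx)→5000, (C,merge)→6880, (A,hash)→10380 …(+9); best=2580 via (C,hash)

2580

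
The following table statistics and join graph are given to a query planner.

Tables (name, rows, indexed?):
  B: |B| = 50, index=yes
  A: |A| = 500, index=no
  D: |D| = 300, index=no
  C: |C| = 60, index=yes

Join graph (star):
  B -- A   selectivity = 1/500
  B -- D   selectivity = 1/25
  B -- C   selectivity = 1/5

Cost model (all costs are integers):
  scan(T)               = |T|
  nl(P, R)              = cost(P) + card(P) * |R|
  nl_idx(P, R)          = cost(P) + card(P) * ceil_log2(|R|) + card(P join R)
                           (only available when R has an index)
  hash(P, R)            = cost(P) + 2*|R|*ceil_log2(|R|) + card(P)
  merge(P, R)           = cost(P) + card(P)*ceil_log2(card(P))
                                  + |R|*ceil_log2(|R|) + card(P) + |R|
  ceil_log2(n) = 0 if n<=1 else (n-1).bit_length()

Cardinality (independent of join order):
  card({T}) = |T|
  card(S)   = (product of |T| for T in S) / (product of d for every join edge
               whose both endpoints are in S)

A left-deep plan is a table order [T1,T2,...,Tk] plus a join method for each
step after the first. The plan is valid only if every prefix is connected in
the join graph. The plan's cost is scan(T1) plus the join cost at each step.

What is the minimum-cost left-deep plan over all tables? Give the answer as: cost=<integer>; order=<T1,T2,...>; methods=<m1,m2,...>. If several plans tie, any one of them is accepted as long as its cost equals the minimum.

Selinger DP (subsets sized 1..n):
  {B}: scan cost=50, card=50
  {A}: scan cost=500, card=500
  {D}: scan cost=300, card=300
  {C}: scan cost=60, card=60
  {AB}: card=50; try (B,hash)→1600, (B,nl_idx)→3550, (A,merge)→5400, (B,merge)→5850, (A,hash)→9100, (A,nl)→25050 …(+1); best=1600 via (B,hash)
  {BD}: card=600; try (B,hash)→1200, (B,nl_idx)→2700, (D,merge)→3400, (B,merge)→3650, (D,hash)→5500, (D,nl)→15050 …(+1); best=1200 via (B,hash)
  {BC}: card=600; try (B,hash)→720, (C,hash)→820, (C,merge)→820, (B,merge)→830, (C,nl_idx)→950, (B,nl_idx)→1020 …(+2); best=720 via (B,hash)
  {ABD}: card=600; try (D,merge)→4950, (D,hash)→7050, (A,hash)→10800, (A,merge)→12800, (D,nl)→16600, (A,nl)→301200; best=4950 via (D,merge)
  {ABC}: card=600; try (C,hash)→2370, (C,merge)→2370, (C,nl_idx)→2500, (C,nl)→4600, (A,hash)→10320, (A,merge)→12320 …(+1); best=2370 via (C,hash)
  {BCD}: card=7200; try (C,hash)→2520, (D,hash)→6720, (C,merge)→8220, (D,merge)→10320, (C,nl_idx)→12000, (C,nl)→37200 …(+1); best=2520 via (C,hash)
  {ABCD}: card=7200; try (C,hash)→6270, (D,hash)→8370, (D,merge)→11970, (C,merge)→11970, (C,nl_idx)→15750, (A,hash)→18720 …(+4); best=6270 via (C,hash)

cost=6270; order=A,B,D,C; methods=hash,merge,hash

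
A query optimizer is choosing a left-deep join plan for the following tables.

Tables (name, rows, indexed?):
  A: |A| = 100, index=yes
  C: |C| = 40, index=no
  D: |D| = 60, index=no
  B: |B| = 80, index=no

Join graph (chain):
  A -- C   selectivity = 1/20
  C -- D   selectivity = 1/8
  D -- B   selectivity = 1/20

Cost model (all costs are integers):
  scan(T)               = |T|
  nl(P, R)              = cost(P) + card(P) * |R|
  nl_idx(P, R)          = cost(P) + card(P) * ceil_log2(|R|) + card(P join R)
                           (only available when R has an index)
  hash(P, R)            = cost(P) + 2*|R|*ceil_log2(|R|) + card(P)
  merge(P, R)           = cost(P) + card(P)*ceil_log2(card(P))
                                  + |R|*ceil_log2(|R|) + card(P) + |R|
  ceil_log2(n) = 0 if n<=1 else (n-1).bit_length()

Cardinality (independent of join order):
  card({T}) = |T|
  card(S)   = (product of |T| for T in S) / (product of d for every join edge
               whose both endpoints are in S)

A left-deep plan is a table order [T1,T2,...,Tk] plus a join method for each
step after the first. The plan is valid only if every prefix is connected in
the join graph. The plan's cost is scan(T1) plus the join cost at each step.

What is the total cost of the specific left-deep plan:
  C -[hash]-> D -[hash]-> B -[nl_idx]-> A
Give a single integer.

16620

step 1: scan C: cost=40, card=40
step 2: join D via hash
    card(P join D) = 40*60/(8) = 300
    cost = 40 + 2*60*6 + 40 = 800
step 3: join B via hash
    card(P join B) = 300*80/(20) = 1200
    cost = 800 + 2*80*7 + 300 = 2220
step 4: join A via nl_idx
    card(P join A) = 1200*100/(20) = 6000
    cost = 2220 + 1200*7 + 6000 = 16620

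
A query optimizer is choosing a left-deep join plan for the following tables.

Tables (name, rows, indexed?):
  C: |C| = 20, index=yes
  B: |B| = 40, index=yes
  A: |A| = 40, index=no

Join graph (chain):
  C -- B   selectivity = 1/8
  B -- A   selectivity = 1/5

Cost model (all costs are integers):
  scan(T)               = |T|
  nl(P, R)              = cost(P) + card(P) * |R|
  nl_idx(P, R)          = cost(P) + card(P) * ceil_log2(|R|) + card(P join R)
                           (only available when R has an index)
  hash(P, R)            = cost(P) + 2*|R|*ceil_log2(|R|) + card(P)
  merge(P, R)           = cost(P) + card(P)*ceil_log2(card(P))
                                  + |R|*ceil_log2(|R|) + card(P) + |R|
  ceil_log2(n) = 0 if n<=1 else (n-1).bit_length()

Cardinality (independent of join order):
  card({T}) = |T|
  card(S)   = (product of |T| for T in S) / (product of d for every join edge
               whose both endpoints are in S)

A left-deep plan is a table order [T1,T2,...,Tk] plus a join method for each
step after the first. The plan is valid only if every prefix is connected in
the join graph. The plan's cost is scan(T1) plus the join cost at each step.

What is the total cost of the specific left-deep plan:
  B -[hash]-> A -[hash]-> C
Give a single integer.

step 1: scan B: cost=40, card=40
step 2: join A via hash
    card(P join A) = 40*40/(5) = 320
    cost = 40 + 2*40*6 + 40 = 560
step 3: join C via hash
    card(P join C) = 320*20/(8) = 800
    cost = 560 + 2*20*5 + 320 = 1080

1080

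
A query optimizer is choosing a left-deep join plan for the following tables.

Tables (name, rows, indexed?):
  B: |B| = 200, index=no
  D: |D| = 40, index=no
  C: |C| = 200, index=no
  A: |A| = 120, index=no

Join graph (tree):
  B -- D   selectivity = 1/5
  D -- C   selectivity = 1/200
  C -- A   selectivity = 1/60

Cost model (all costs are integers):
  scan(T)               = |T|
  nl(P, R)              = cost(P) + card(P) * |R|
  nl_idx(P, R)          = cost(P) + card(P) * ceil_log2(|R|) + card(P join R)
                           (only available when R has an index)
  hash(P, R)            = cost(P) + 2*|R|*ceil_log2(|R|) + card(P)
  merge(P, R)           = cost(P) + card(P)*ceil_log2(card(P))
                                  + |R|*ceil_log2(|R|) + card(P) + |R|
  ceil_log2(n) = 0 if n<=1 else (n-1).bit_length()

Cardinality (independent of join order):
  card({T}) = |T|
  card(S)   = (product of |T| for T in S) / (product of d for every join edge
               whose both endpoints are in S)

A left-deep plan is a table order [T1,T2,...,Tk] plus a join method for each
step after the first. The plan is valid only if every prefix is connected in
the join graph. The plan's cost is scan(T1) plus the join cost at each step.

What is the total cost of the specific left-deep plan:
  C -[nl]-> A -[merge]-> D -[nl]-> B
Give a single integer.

step 1: scan C: cost=200, card=200
step 2: join A via nl
    card(P join A) = 200*120/(60) = 400
    cost = 200 + 200*120 = 24200
step 3: join D via merge
    card(P join D) = 400*40/(200) = 80
    cost = 24200 + 400*9 + 40*6 + 400 + 40 = 28480
step 4: join B via nl
    card(P join B) = 80*200/(5) = 3200
    cost = 28480 + 80*200 = 44480

44480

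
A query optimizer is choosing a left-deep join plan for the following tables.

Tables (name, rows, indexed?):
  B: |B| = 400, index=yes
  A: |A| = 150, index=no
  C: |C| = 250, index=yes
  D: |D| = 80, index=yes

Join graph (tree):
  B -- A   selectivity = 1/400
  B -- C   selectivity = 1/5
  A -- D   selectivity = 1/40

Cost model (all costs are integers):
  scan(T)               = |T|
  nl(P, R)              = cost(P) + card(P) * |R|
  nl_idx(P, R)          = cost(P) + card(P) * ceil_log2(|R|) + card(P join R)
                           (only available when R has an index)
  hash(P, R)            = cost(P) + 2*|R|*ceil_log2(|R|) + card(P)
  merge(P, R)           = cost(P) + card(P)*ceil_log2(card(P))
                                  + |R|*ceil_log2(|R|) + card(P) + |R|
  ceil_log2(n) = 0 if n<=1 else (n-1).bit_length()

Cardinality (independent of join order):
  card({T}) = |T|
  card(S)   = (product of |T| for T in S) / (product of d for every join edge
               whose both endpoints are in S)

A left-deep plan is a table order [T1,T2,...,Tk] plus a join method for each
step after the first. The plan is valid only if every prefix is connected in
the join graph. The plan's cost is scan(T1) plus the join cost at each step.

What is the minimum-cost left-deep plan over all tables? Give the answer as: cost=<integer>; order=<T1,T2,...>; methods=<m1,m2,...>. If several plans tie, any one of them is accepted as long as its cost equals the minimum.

cost=7220; order=A,B,D,C; methods=nl_idx,hash,hash

Selinger DP (subsets sized 1..n):
  {B}: scan cost=400, card=400
  {A}: scan cost=150, card=150
  {C}: scan cost=250, card=250
  {D}: scan cost=80, card=80
  {AB}: card=150; try (B,nl_idx)→1650, (A,hash)→3200, (B,merge)→5500, (A,merge)→5750, (B,hash)→7500, (B,nl)→60150 …(+1); best=1650 via (B,nl_idx)
  {BC}: card=20000; try (C,hash)→4800, (B,merge)→6500, (C,merge)→6650, (B,hash)→7700, (B,nl_idx)→22500, (C,nl_idx)→23600 …(+2); best=4800 via (C,hash)
  {AD}: card=300; try (D,hash)→1420, (D,nl_idx)→1500, (A,merge)→2070, (D,merge)→2140, (A,hash)→2560, (A,nl)→12080 …(+1); best=1420 via (D,hash)
  {ABC}: card=7500; try (C,merge)→5250, (C,hash)→5800, (C,nl_idx)→10350, (A,hash)→27200, (C,nl)→39150, (A,merge)→326150 …(+1); best=5250 via (C,merge)
  {ABD}: card=300; try (D,hash)→2920, (D,nl_idx)→3000, (D,merge)→3640, (B,nl_idx)→4420, (B,merge)→8420, (B,hash)→8920 …(+2); best=2920 via (D,hash)
  {ABCD}: card=15000; try (C,hash)→7220, (C,merge)→8170, (D,hash)→13870, (C,nl_idx)→20320, (D,nl_idx)→72750, (C,nl)→77920 …(+2); best=7220 via (C,hash)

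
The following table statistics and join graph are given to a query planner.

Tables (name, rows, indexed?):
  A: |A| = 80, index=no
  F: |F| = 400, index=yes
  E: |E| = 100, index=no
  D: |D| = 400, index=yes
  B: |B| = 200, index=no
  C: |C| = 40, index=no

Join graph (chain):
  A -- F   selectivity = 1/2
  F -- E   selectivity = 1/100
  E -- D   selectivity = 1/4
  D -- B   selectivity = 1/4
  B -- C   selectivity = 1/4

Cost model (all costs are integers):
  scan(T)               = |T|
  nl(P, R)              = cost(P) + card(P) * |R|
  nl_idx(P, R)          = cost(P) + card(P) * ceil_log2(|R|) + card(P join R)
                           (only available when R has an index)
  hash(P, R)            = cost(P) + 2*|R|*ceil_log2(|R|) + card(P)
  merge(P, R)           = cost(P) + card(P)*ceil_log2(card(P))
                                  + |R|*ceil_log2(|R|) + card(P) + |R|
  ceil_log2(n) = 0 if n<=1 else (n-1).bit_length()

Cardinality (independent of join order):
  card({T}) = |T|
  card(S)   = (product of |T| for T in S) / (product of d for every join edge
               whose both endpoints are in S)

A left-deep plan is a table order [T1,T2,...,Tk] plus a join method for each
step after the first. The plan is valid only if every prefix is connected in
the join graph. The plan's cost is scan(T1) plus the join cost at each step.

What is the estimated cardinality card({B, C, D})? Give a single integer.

200000

Tables in S: B(200), C(40), D(400)
Edges inside S: D-B(d=4), B-C(d=4)
numerator = 200 * 40 * 400 = 3200000
denominator = 4 * 4 = 16
card(S) = 3200000 / 16 = 200000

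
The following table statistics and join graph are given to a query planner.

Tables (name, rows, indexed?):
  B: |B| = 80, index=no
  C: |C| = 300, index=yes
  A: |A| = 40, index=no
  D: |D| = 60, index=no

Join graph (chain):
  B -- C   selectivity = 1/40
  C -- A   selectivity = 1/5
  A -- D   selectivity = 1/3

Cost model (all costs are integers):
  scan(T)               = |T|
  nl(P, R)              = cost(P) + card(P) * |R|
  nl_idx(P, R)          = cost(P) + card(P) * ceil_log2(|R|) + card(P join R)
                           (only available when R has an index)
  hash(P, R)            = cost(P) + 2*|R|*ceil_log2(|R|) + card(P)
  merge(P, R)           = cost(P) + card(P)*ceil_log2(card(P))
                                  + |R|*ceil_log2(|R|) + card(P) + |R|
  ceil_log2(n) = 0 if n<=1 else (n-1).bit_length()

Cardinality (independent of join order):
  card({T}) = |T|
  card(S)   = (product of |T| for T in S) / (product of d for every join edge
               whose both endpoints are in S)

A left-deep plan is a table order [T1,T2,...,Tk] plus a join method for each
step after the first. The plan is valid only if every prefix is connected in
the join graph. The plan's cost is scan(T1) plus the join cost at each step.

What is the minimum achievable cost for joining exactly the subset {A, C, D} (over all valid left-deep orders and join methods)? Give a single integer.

4200

Selinger DP over subsets of {A,C,D}:
  {C}: scan cost=300, card=300
  {A}: scan cost=40, card=40
  {D}: scan cost=60, card=60
  {AC}: card=2400; try (A,hash)→1080, (C,nl_idx)→2800, (C,merge)→3320, (A,merge)→3580, (C,hash)→5480, (C,nl)→12040 …(+1); best=1080 via (A,hash)
  {AD}: card=800; try (A,hash)→600, (D,merge)→740, (A,merge)→760, (D,hash)→800, (D,nl)→2440, (A,nl)→2460; best=600 via (A,hash)
  {ACD}: card=48000; try (D,hash)→4200, (C,hash)→6800, (C,merge)→12400, (D,merge)→32700, (C,nl_idx)→55800, (D,nl)→145080 …(+1); best=4200 via (D,hash)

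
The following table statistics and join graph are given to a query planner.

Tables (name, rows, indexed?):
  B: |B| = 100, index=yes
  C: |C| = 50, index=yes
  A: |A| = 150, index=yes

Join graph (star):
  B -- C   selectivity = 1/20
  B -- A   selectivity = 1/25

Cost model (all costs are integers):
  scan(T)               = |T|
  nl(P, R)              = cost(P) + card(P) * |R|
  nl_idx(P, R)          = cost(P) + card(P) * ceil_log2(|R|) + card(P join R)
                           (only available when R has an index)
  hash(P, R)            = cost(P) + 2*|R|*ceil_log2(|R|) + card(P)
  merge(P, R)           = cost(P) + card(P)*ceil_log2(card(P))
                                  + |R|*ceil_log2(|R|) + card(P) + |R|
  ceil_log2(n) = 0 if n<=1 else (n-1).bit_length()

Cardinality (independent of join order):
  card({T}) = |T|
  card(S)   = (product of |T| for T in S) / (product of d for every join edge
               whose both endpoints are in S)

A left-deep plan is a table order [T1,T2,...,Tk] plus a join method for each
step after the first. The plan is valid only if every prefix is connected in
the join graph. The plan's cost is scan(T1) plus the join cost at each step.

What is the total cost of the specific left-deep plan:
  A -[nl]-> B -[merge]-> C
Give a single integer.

22100

step 1: scan A: cost=150, card=150
step 2: join B via nl
    card(P join B) = 150*100/(25) = 600
    cost = 150 + 150*100 = 15150
step 3: join C via merge
    card(P join C) = 600*50/(20) = 1500
    cost = 15150 + 600*10 + 50*6 + 600 + 50 = 22100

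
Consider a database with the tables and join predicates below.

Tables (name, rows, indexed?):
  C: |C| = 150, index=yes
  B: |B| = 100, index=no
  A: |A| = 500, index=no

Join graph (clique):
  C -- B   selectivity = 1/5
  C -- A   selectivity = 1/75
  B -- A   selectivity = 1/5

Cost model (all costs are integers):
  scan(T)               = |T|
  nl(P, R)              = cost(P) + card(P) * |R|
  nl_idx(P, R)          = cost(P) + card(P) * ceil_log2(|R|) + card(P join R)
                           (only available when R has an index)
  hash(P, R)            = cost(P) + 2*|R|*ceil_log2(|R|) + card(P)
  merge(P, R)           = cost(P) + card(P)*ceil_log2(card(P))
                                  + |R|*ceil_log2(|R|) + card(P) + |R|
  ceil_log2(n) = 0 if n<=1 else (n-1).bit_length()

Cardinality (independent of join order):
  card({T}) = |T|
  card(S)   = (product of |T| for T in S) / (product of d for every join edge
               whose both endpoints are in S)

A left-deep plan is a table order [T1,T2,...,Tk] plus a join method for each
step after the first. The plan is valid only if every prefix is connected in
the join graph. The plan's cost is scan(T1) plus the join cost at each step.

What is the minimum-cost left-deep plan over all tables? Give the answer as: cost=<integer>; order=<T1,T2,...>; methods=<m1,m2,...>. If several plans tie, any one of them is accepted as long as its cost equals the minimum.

Selinger DP (subsets sized 1..n):
  {C}: scan cost=150, card=150
  {B}: scan cost=100, card=100
  {A}: scan cost=500, card=500
  {BC}: card=3000; try (B,hash)→1700, (C,merge)→2250, (B,merge)→2300, (C,hash)→2600, (C,nl_idx)→3900, (C,nl)→15100 …(+1); best=1700 via (B,hash)
  {AC}: card=1000; try (C,hash)→3400, (C,nl_idx)→5500, (A,merge)→6500, (C,merge)→6850, (A,hash)→9300, (A,nl)→75150 …(+1); best=3400 via (C,hash)
  {AB}: card=10000; try (B,hash)→2400, (A,merge)→5900, (B,merge)→6300, (A,hash)→9200, (A,nl)→50100, (B,nl)→50500; best=2400 via (B,hash)
  {ABC}: card=4000; try (B,hash)→5800, (A,hash)→13700, (C,hash)→14800, (B,merge)→15200, (A,merge)→45700, (C,nl_idx)→86400 …(+4); best=5800 via (B,hash)

cost=5800; order=A,C,B; methods=hash,hash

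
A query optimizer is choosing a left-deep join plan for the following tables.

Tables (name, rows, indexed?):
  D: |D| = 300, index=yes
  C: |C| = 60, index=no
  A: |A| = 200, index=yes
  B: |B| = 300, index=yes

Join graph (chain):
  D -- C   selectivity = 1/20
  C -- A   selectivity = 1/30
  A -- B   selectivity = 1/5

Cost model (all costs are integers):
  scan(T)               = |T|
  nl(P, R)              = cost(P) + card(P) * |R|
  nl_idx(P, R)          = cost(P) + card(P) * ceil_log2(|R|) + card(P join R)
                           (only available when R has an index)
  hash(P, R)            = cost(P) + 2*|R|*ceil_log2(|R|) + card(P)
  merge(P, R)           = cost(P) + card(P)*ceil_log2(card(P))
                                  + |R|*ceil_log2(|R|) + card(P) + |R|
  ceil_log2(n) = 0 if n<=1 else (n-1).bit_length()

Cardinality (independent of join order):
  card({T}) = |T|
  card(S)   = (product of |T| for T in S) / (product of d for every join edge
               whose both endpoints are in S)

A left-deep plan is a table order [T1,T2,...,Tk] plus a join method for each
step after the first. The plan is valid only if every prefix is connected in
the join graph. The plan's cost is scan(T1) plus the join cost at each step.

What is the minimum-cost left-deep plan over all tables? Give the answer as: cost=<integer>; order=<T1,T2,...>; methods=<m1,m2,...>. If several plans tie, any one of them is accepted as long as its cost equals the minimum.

Selinger DP (subsets sized 1..n):
  {D}: scan cost=300, card=300
  {C}: scan cost=60, card=60
  {A}: scan cost=200, card=200
  {B}: scan cost=300, card=300
  {CD}: card=900; try (C,hash)→1320, (D,nl_idx)→1500, (D,merge)→3480, (C,merge)→3720, (D,hash)→5520, (D,nl)→18060 …(+1); best=1320 via (C,hash)
  {AC}: card=400; try (A,nl_idx)→940, (C,hash)→1120, (A,merge)→2280, (C,merge)→2420, (A,hash)→3320, (A,nl)→12060 …(+1); best=940 via (A,nl_idx)
  {AB}: card=12000; try (A,hash)→3800, (B,merge)→5000, (A,merge)→5100, (B,hash)→5800, (B,nl_idx)→14000, (A,nl_idx)→14700 …(+2); best=3800 via (A,hash)
  {ACD}: card=6000; try (A,hash)→5420, (D,hash)→6740, (D,merge)→7940, (D,nl_idx)→10540, (A,merge)→13020, (A,nl_idx)→14520 …(+2); best=5420 via (A,hash)
  {ABC}: card=24000; try (B,hash)→6740, (B,merge)→7940, (C,hash)→16520, (B,nl_idx)→28540, (B,nl)→120940, (C,merge)→184220 …(+1); best=6740 via (B,hash)
  {ABCD}: card=360000; try (B,hash)→16820, (D,hash)→36140, (B,merge)→92420, (D,merge)→393740, (B,nl_idx)→419420, (D,nl_idx)→582740 …(+2); best=16820 via (B,hash)

cost=16820; order=D,C,A,B; methods=hash,hash,hash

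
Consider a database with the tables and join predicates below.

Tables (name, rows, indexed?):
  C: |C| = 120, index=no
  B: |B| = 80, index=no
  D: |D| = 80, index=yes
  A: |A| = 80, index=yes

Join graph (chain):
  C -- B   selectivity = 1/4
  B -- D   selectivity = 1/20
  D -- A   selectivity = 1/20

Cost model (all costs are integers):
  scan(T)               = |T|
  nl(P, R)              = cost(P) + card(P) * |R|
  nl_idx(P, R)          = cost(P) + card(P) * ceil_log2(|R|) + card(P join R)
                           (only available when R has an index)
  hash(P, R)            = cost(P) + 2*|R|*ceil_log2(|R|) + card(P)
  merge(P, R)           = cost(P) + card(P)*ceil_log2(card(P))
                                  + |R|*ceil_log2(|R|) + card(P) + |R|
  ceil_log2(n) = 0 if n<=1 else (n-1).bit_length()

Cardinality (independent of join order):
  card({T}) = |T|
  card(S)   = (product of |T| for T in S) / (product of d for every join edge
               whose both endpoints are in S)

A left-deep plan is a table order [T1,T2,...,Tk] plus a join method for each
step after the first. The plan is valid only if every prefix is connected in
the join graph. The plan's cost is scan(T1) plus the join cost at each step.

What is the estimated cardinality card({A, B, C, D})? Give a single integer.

Tables in S: A(80), B(80), C(120), D(80)
Edges inside S: C-B(d=4), B-D(d=20), D-A(d=20)
numerator = 80 * 80 * 120 * 80 = 61440000
denominator = 4 * 20 * 20 = 1600
card(S) = 61440000 / 1600 = 38400

38400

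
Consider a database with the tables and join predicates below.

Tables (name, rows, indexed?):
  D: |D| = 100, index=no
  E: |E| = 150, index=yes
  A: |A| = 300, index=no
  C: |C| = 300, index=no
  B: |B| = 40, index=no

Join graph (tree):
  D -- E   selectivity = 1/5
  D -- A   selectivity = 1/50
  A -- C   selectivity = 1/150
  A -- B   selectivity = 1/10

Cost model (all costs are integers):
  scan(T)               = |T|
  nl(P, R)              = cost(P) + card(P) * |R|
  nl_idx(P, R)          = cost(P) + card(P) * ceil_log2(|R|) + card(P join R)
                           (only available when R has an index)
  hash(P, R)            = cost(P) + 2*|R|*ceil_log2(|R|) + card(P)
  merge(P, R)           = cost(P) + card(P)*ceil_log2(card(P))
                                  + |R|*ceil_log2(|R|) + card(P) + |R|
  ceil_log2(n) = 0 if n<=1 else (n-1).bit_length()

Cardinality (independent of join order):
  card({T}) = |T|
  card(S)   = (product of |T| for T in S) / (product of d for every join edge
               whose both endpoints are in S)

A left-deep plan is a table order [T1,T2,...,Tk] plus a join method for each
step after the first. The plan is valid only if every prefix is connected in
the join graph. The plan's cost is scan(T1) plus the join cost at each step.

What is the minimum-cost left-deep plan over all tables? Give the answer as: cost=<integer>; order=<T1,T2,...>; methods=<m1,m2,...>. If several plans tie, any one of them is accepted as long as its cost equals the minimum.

Selinger DP (subsets sized 1..n):
  {D}: scan cost=100, card=100
  {E}: scan cost=150, card=150
  {A}: scan cost=300, card=300
  {C}: scan cost=300, card=300
  {B}: scan cost=40, card=40
  {DE}: card=3000; try (D,hash)→1700, (E,merge)→2250, (D,merge)→2300, (E,hash)→2600, (E,nl_idx)→3900, (E,nl)→15100 …(+1); best=1700 via (D,hash)
  {AD}: card=600; try (D,hash)→2000, (A,merge)→3900, (D,merge)→4100, (A,hash)→5600, (A,nl)→30100, (D,nl)→30300; best=2000 via (D,hash)
  {AC}: card=600; try (C,hash)→6000, (A,hash)→6000, (C,merge)→6300, (A,merge)→6300, (C,nl)→90300, (A,nl)→90300; best=6000 via (C,hash)
  {AB}: card=1200; try (B,hash)→1080, (A,merge)→3320, (B,merge)→3580, (A,hash)→5480, (A,nl)→12040, (B,nl)→12300; best=1080 via (B,hash)
  {ADE}: card=18000; try (E,hash)→5000, (E,merge)→9950, (A,hash)→10100, (E,nl_idx)→24800, (A,merge)→43700, (E,nl)→92000 …(+1); best=5000 via (E,hash)
  {ACD}: card=1200; try (D,hash)→8000, (C,hash)→8000, (C,merge)→11600, (D,merge)→13400, (D,nl)→66000, (C,nl)→182000; best=8000 via (D,hash)
  {ABD}: card=2400; try (B,hash)→3080, (D,hash)→3680, (B,merge)→8880, (D,merge)→16280, (B,nl)→26000, (D,nl)→121080; best=3080 via (B,hash)
  {ABC}: card=2400; try (B,hash)→7080, (C,hash)→7680, (B,merge)→12880, (C,merge)→18480, (B,nl)→30000, (C,nl)→361080; best=7080 via (B,hash)
  {ACDE}: card=36000; try (E,hash)→11600, (E,merge)→23750, (C,hash)→28400, (E,nl_idx)→53600, (E,nl)→188000, (C,merge)→296000 …(+1); best=11600 via (E,hash)
  {ABDE}: card=72000; try (E,hash)→7880, (B,hash)→23480, (E,merge)→35630, (E,nl_idx)→94280, (B,merge)→293280, (E,nl)→363080 …(+1); best=7880 via (E,hash)
  {ABCD}: card=4800; try (B,hash)→9680, (D,hash)→10880, (C,hash)→10880, (B,merge)→22680, (C,merge)→37280, (D,merge)→39080 …(+3); best=9680 via (B,hash)
  {ABCDE}: card=144000; try (E,hash)→16880, (B,hash)→48080, (E,merge)→78230, (C,hash)→85280, (E,nl_idx)→192080, (B,merge)→623880 …(+4); best=16880 via (E,hash)

cost=16880; order=A,C,D,B,E; methods=hash,hash,hash,hash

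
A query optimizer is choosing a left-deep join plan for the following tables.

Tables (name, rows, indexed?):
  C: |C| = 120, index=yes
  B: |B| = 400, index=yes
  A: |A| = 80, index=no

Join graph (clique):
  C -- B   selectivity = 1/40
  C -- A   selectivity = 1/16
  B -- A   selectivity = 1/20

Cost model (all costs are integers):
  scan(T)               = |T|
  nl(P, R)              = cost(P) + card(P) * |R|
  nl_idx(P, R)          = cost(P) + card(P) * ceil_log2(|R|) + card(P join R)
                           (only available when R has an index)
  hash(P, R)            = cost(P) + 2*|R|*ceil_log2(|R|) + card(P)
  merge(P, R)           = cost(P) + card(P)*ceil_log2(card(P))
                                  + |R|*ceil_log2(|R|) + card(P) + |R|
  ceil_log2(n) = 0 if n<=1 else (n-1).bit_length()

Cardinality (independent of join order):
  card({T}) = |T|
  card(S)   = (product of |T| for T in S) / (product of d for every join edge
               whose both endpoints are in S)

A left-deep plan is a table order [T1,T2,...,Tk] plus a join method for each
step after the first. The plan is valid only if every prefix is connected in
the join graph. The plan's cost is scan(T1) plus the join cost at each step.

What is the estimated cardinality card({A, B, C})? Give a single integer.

Tables in S: A(80), B(400), C(120)
Edges inside S: C-B(d=40), C-A(d=16), B-A(d=20)
numerator = 80 * 400 * 120 = 3840000
denominator = 40 * 16 * 20 = 12800
card(S) = 3840000 / 12800 = 300

300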